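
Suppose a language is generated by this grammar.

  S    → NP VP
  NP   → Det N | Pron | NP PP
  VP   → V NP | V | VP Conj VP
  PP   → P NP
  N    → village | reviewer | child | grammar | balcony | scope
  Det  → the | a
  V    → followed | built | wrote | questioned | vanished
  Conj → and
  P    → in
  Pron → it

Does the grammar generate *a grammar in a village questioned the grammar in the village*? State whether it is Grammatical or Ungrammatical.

Grammatical

[S [NP [NP [Det a] [N grammar]] [PP [P in] [NP [Det a] [N village]]]] [VP [V questioned] [NP [NP [Det the] [N grammar]] [PP [P in] [NP [Det the] [N village]]]]]]
The bracketing above is licensed at every node by one of the given productions, with S at the root.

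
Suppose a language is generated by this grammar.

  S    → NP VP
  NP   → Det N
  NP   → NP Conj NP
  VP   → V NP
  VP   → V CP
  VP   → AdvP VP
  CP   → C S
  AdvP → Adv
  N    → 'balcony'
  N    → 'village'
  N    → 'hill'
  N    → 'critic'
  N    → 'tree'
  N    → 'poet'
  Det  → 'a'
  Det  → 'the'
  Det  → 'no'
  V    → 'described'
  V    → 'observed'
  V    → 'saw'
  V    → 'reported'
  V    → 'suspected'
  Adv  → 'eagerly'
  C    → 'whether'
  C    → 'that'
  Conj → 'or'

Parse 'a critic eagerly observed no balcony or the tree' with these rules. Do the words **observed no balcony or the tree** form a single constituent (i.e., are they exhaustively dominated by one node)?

[S [NP [Det a] [N critic]] [VP [AdvP [Adv eagerly]] [VP [V observed] [NP [NP [Det no] [N balcony]] [Conj or] [NP [Det the] [N tree]]]]]]
The words 'observed no balcony or the tree' are exhaustively dominated by a single VP node (built by VP → V NP), so they form a constituent.

Yes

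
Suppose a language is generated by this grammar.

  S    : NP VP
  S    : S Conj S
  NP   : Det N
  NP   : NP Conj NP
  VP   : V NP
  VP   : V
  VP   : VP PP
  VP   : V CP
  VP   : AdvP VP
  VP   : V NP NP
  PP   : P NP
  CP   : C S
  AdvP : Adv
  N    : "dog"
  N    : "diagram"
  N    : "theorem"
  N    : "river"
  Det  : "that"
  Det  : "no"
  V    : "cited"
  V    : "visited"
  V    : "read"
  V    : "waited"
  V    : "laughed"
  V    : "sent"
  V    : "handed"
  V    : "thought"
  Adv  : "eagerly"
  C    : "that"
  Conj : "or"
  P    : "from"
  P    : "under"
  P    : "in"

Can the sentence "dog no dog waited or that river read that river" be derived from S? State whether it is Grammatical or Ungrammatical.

Ungrammatical

For S → NP VP, no prefix of the string parses as an NP. The alternative S rule S → S Conj S likewise has no satisfying split.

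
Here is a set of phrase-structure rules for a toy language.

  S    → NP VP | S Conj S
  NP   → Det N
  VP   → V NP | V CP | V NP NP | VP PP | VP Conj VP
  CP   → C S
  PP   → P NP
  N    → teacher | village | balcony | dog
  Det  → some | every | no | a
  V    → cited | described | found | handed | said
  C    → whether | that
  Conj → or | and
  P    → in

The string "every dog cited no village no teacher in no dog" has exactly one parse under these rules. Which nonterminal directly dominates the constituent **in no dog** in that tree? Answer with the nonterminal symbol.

VP

S
  NP
    Det: every
    N: dog
  VP
    VP
      V: cited
      NP
        Det: no
        N: village
      NP
        Det: no
        N: teacher
    PP
      P: in
      NP
        Det: no
        N: dog
The span 'in no dog' is the PP node built by PP → P NP.
Its mother is the VP built by VP → VP PP.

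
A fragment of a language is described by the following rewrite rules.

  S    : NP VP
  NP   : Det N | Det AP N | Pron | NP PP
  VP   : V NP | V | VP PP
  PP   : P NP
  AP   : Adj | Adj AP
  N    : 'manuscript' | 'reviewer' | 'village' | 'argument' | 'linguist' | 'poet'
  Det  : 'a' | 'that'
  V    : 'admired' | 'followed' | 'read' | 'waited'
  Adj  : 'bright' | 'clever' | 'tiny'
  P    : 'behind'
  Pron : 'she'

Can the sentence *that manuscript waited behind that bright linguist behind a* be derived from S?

Ungrammatical

For S → NP VP, the only prefix that parses as NP is 'that manuscript', but the remainder 'waited behind that bright linguist behind a' is not a VP under these rules.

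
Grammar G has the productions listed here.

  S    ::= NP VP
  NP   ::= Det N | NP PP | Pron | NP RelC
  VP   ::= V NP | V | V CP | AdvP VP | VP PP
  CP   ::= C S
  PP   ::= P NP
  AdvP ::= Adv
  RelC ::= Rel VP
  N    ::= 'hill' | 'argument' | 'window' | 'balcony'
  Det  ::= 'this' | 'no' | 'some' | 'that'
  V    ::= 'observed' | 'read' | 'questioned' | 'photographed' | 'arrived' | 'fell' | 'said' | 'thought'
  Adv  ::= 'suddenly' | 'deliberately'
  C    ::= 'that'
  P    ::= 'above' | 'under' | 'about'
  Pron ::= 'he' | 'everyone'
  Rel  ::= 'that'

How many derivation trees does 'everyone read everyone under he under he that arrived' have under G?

Two of the 9 distinct bracketings:
[S [NP [Pron everyone]] [VP [V read] [NP [NP [Pron everyone]] [PP [P under] [NP [NP [Pron he]] [PP [P under] [NP [NP [Pron he]] [RelC [Rel that] [VP [V arrived]]]]]]]]]]
[S [NP [Pron everyone]] [VP [V read] [NP [NP [Pron everyone]] [PP [P under] [NP [NP [NP [Pron he]] [PP [P under] [NP [Pron he]]]] [RelC [Rel that] [VP [V arrived]]]]]]]]
The trees differ in how a recursive rule is bracketed over the same span.

9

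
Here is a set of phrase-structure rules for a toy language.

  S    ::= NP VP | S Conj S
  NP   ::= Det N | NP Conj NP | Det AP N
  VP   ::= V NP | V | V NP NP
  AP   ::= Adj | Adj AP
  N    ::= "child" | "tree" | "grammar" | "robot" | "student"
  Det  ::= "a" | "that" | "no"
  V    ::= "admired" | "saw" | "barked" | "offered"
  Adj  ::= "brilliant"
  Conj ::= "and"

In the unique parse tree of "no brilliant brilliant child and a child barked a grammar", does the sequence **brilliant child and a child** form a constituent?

No

[S [NP [NP [Det no] [AP [Adj brilliant] [AP [Adj brilliant]]] [N child]] [Conj and] [NP [Det a] [N child]]] [VP [V barked] [NP [Det a] [N grammar]]]]
The smallest constituent containing 'brilliant child and a child' is the NP spanning 'no brilliant brilliant child and a child'; no single node in the tree dominates exactly the given words.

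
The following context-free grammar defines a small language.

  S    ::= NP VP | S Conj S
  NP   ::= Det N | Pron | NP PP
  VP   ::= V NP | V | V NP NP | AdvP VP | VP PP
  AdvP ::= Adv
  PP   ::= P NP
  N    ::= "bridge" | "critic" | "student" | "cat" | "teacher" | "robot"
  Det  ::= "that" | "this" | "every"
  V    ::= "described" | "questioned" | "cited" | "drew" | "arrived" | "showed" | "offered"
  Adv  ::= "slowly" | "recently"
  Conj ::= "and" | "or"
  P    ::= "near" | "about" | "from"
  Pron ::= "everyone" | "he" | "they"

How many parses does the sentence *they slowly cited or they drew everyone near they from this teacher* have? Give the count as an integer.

5

Two of the 5 distinct bracketings:
[S [S [NP [Pron they]] [VP [AdvP [Adv slowly]] [VP [V cited]]]] [Conj or] [S [NP [Pron they]] [VP [V drew] [NP [NP [Pron everyone]] [PP [P near] [NP [NP [Pron they]] [PP [P from] [NP [Det this] [N teacher]]]]]]]]]
[S [S [NP [Pron they]] [VP [AdvP [Adv slowly]] [VP [V cited]]]] [Conj or] [S [NP [Pron they]] [VP [V drew] [NP [NP [NP [Pron everyone]] [PP [P near] [NP [Pron they]]]] [PP [P from] [NP [Det this] [N teacher]]]]]]]
The trees differ in how a recursive rule is bracketed over the same span.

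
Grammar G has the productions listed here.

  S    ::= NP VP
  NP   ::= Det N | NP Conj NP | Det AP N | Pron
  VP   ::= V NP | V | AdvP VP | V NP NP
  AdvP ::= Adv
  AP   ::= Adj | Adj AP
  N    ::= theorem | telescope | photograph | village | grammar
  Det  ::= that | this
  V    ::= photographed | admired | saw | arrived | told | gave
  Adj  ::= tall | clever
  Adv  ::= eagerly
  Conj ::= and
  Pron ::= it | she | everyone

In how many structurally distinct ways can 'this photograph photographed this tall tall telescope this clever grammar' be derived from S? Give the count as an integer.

[S [NP [Det this] [N photograph]] [VP [V photographed] [NP [Det this] [AP [Adj tall] [AP [Adj tall]]] [N telescope]] [NP [Det this] [AP [Adj clever]] [N grammar]]]]
No rule offers an alternative attachment or grouping for any span, so this is the only derivation.

1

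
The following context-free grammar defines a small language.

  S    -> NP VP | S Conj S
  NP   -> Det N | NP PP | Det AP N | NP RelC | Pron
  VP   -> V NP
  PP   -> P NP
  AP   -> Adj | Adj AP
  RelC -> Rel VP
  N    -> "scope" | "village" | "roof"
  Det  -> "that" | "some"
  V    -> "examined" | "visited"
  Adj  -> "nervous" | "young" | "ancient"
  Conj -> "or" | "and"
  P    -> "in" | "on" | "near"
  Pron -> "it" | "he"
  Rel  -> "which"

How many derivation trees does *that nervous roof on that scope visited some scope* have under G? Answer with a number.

[S [NP [NP [Det that] [AP [Adj nervous]] [N roof]] [PP [P on] [NP [Det that] [N scope]]]] [VP [V visited] [NP [Det some] [N scope]]]]
No rule offers an alternative attachment or grouping for any span, so this is the only derivation.

1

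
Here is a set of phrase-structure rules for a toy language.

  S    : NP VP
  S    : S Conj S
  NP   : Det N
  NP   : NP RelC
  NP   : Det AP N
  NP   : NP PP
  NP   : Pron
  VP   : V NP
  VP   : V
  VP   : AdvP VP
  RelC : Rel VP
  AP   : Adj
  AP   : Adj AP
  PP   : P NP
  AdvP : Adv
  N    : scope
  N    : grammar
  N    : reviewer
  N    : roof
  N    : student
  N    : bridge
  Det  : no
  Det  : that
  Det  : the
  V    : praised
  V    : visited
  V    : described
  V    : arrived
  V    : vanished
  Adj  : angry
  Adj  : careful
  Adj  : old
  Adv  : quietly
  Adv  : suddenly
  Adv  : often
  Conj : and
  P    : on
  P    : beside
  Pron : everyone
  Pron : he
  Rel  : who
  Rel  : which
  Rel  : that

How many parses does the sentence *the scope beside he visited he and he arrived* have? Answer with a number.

1

[S [S [NP [NP [Det the] [N scope]] [PP [P beside] [NP [Pron he]]]] [VP [V visited] [NP [Pron he]]]] [Conj and] [S [NP [Pron he]] [VP [V arrived]]]]
No rule offers an alternative attachment or grouping for any span, so this is the only derivation.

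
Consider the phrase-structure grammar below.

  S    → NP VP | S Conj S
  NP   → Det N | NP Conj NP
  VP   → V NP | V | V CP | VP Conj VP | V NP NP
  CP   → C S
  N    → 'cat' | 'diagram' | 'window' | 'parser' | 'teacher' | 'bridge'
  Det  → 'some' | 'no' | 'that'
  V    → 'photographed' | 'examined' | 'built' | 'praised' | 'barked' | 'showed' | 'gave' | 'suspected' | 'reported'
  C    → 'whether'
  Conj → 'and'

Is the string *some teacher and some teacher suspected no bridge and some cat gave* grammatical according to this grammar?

S
  S
    NP
      NP
        Det: some
        N: teacher
      Conj: and
      NP
        Det: some
        N: teacher
    VP
      V: suspected
      NP
        Det: no
        N: bridge
  Conj: and
  S
    NP
      Det: some
      N: cat
    VP
      V: gave
The bracketing above is licensed at every node by one of the given productions, with S at the root.

Grammatical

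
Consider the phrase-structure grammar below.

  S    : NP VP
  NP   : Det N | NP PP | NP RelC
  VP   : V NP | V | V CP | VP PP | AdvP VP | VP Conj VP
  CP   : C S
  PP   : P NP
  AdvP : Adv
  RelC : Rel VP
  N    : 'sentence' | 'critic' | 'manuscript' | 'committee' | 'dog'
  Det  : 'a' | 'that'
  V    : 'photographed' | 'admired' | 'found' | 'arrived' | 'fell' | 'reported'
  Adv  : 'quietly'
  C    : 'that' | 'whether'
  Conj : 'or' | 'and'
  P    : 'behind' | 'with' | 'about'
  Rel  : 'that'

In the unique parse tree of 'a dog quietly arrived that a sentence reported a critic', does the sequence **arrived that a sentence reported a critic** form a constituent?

Yes

[S [NP [Det a] [N dog]] [VP [AdvP [Adv quietly]] [VP [V arrived] [CP [C that] [S [NP [Det a] [N sentence]] [VP [V reported] [NP [Det a] [N critic]]]]]]]]
The words 'arrived that a sentence reported a critic' are exhaustively dominated by a single VP node (built by VP → V CP), so they form a constituent.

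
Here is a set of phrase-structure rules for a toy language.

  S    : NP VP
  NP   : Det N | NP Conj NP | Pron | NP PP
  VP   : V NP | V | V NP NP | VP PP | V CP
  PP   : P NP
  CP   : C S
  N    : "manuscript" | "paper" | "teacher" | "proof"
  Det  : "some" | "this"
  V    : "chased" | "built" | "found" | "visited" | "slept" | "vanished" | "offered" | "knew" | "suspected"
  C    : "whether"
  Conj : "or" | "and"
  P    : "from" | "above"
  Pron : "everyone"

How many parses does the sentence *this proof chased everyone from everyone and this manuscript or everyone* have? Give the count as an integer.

7

Two of the 7 distinct bracketings:
[S [NP [Det this] [N proof]] [VP [V chased] [NP [NP [NP [Pron everyone]] [PP [P from] [NP [Pron everyone]]]] [Conj and] [NP [NP [Det this] [N manuscript]] [Conj or] [NP [Pron everyone]]]]]]
[S [NP [Det this] [N proof]] [VP [V chased] [NP [NP [NP [NP [Pron everyone]] [PP [P from] [NP [Pron everyone]]]] [Conj and] [NP [Det this] [N manuscript]]] [Conj or] [NP [Pron everyone]]]]]
The trees differ in how a recursive rule is bracketed over the same span.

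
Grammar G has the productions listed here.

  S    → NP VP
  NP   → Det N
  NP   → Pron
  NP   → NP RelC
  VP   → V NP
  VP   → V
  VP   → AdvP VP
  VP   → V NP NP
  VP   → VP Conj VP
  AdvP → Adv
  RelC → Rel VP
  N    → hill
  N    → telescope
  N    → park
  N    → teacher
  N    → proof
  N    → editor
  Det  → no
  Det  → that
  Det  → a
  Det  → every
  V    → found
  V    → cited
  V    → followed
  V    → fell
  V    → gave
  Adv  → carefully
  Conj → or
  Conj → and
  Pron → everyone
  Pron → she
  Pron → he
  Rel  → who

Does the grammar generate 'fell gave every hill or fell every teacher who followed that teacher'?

Ungrammatical

For S → NP VP, no prefix of the string parses as an NP.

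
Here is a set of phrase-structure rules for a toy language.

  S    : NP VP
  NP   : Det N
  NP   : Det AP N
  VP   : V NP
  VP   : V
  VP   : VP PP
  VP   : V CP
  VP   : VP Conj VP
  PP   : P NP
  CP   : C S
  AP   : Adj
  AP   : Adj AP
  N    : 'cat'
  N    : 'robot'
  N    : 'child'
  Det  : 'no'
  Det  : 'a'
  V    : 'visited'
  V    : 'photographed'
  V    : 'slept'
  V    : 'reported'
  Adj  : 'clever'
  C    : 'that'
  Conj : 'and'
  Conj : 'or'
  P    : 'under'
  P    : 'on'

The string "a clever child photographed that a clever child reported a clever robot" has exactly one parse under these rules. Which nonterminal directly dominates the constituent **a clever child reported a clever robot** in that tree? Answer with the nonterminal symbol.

CP

S
  NP
    Det: a
    AP
      Adj: clever
    N: child
  VP
    V: photographed
    CP
      C: that
      S
        NP
          Det: a
          AP
            Adj: clever
          N: child
        VP
          V: reported
          NP
            Det: a
            AP
              Adj: clever
            N: robot
The span 'a clever child reported a clever robot' is the S node built by S → NP VP.
Its mother is the CP built by CP → C S.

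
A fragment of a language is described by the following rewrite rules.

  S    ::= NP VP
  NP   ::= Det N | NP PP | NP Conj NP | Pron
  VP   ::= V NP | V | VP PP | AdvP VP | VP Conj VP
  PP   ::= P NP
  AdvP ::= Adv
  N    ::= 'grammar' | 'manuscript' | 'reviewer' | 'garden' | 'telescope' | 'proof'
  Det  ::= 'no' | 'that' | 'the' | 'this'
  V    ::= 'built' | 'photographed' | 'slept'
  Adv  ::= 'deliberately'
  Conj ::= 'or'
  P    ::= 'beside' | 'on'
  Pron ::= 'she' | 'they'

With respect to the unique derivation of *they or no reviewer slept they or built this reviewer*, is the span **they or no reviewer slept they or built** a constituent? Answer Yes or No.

No

[S [NP [NP [Pron they]] [Conj or] [NP [Det no] [N reviewer]]] [VP [VP [V slept] [NP [Pron they]]] [Conj or] [VP [V built] [NP [Det this] [N reviewer]]]]]
The smallest constituent containing 'they or no reviewer slept they or built' is the S spanning 'they or no reviewer slept they or built this reviewer'; no single node in the tree dominates exactly the given words.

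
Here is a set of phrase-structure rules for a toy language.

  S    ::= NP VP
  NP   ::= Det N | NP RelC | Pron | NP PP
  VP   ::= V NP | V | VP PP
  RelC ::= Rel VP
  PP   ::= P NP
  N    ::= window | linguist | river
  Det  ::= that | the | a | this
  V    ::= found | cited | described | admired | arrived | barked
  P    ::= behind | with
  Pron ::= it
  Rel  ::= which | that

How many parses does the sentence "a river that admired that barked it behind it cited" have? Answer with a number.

Two of the 3 distinct bracketings:
[S [NP [NP [NP [Det a] [N river]] [RelC [Rel that] [VP [V admired]]]] [RelC [Rel that] [VP [V barked] [NP [NP [Pron it]] [PP [P behind] [NP [Pron it]]]]]]] [VP [V cited]]]
[S [NP [NP [NP [Det a] [N river]] [RelC [Rel that] [VP [V admired]]]] [RelC [Rel that] [VP [VP [V barked] [NP [Pron it]]] [PP [P behind] [NP [Pron it]]]]]] [VP [V cited]]]
The difference turns on whether NP → NP PP is used at the relevant span, versus an alternative expansion of NP.

3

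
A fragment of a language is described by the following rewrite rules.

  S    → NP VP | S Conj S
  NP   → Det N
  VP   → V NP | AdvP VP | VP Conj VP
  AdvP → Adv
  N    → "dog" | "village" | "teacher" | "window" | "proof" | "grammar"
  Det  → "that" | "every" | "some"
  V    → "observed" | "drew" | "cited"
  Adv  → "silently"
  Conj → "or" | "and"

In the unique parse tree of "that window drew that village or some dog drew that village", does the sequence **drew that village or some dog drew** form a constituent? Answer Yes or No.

[S [S [NP [Det that] [N window]] [VP [V drew] [NP [Det that] [N village]]]] [Conj or] [S [NP [Det some] [N dog]] [VP [V drew] [NP [Det that] [N village]]]]]
The smallest constituent containing 'drew that village or some dog drew' is the S spanning 'that window drew that village or some dog drew that village'; no single node in the tree dominates exactly the given words.

No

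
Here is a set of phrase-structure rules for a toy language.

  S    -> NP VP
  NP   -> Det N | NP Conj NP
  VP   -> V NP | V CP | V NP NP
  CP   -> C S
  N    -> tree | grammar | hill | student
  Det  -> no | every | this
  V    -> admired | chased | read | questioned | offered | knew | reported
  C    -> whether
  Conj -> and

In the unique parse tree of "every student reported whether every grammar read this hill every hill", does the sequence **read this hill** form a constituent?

[S [NP [Det every] [N student]] [VP [V reported] [CP [C whether] [S [NP [Det every] [N grammar]] [VP [V read] [NP [Det this] [N hill]] [NP [Det every] [N hill]]]]]]]
The smallest constituent containing 'read this hill' is the VP spanning 'read this hill every hill'; no single node in the tree dominates exactly the given words.

No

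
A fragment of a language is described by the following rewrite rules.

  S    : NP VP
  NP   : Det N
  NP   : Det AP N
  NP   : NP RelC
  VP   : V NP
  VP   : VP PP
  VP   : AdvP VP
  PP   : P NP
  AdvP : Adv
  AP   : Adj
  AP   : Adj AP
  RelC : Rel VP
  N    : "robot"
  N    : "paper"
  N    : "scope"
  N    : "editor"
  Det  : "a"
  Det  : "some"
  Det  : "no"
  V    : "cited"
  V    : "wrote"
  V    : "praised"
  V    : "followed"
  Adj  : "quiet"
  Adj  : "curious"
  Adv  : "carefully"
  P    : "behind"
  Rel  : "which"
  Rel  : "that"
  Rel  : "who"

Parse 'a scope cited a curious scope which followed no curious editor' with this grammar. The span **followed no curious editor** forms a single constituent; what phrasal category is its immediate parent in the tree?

RelC

S
  NP
    Det: a
    N: scope
  VP
    V: cited
    NP
      NP
        Det: a
        AP
          Adj: curious
        N: scope
      RelC
        Rel: which
        VP
          V: followed
          NP
            Det: no
            AP
              Adj: curious
            N: editor
The span 'followed no curious editor' is the VP node built by VP → V NP.
Its mother is the RelC built by RelC → Rel VP.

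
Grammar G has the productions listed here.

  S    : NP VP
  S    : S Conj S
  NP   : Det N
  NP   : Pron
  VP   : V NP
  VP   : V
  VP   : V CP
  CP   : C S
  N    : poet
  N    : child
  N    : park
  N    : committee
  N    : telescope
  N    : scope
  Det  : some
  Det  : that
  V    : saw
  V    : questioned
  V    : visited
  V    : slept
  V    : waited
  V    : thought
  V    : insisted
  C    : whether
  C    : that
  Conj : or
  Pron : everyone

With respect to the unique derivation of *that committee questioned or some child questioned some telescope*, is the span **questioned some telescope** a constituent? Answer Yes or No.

Yes

[S [S [NP [Det that] [N committee]] [VP [V questioned]]] [Conj or] [S [NP [Det some] [N child]] [VP [V questioned] [NP [Det some] [N telescope]]]]]
The words 'questioned some telescope' are exhaustively dominated by a single VP node (built by VP → V NP), so they form a constituent.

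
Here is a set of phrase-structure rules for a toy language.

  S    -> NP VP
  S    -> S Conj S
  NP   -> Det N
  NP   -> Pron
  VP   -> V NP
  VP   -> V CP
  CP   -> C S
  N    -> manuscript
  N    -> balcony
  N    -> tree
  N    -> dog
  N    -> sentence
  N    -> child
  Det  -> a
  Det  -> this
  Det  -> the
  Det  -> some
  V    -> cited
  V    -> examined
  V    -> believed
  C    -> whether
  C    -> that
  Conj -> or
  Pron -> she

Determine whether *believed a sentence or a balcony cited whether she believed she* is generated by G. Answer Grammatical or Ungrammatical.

Ungrammatical

For S → NP VP, no prefix of the string parses as an NP. The alternative S rule S → S Conj S likewise has no satisfying split.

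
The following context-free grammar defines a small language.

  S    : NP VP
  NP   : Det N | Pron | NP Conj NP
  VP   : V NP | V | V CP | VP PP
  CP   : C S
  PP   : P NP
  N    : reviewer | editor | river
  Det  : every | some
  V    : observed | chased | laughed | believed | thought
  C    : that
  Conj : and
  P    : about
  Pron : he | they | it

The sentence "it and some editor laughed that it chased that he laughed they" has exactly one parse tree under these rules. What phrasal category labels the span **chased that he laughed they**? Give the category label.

VP

S
  NP
    NP
      Pron: it
    Conj: and
    NP
      Det: some
      N: editor
  VP
    V: laughed
    CP
      C: that
      S
        NP
          Pron: it
        VP
          V: chased
          CP
            C: that
            S
              NP
                Pron: he
              VP
                V: laughed
                NP
                  Pron: they
The span 'chased that he laughed they' is the VP node built by VP → V CP.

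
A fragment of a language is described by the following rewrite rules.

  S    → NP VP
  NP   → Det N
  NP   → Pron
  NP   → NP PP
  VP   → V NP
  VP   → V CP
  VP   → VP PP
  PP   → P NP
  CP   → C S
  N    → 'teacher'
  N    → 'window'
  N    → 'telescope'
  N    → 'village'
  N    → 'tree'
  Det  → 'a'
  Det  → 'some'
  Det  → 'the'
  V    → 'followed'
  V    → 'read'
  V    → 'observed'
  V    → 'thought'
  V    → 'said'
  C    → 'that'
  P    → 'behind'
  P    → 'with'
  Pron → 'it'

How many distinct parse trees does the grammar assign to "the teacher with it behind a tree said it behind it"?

Two of the 4 distinct bracketings:
[S [NP [NP [Det the] [N teacher]] [PP [P with] [NP [NP [Pron it]] [PP [P behind] [NP [Det a] [N tree]]]]]] [VP [V said] [NP [NP [Pron it]] [PP [P behind] [NP [Pron it]]]]]]
[S [NP [NP [Det the] [N teacher]] [PP [P with] [NP [NP [Pron it]] [PP [P behind] [NP [Det a] [N tree]]]]]] [VP [VP [V said] [NP [Pron it]]] [PP [P behind] [NP [Pron it]]]]]
The difference turns on whether VP → VP PP is used at the relevant span, versus an alternative expansion of VP.

4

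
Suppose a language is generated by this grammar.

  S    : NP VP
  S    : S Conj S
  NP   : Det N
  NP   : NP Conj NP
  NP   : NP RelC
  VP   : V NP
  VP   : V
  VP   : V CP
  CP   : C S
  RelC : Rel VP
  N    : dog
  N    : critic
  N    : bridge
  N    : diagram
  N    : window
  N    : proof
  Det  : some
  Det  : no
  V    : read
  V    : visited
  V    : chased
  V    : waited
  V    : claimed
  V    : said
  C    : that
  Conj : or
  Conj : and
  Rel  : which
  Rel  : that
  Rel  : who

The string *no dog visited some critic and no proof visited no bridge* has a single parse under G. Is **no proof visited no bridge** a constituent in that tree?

[S [S [NP [Det no] [N dog]] [VP [V visited] [NP [Det some] [N critic]]]] [Conj and] [S [NP [Det no] [N proof]] [VP [V visited] [NP [Det no] [N bridge]]]]]
The words 'no proof visited no bridge' are exhaustively dominated by a single S node (built by S → NP VP), so they form a constituent.

Yes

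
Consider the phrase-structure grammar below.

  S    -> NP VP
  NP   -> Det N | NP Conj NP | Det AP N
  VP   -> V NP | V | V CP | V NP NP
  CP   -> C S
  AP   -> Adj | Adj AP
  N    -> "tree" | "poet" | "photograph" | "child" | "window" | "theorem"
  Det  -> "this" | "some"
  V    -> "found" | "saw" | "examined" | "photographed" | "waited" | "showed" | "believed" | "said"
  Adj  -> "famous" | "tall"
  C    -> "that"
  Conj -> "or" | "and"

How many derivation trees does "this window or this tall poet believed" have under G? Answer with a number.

[S [NP [NP [Det this] [N window]] [Conj or] [NP [Det this] [AP [Adj tall]] [N poet]]] [VP [V believed]]]
No rule offers an alternative attachment or grouping for any span, so this is the only derivation.

1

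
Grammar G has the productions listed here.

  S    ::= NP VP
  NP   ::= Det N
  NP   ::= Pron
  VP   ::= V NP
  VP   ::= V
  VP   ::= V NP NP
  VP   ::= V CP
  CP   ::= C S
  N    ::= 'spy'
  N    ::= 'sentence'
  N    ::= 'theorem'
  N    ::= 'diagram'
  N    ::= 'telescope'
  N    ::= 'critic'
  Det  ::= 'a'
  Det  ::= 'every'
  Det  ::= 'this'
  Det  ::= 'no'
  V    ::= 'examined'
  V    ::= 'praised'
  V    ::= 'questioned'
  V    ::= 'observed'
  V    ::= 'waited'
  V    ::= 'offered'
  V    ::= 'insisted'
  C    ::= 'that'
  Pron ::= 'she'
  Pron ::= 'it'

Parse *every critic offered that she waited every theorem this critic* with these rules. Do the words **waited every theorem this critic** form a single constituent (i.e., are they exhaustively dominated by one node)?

Yes

[S [NP [Det every] [N critic]] [VP [V offered] [CP [C that] [S [NP [Pron she]] [VP [V waited] [NP [Det every] [N theorem]] [NP [Det this] [N critic]]]]]]]
The words 'waited every theorem this critic' are exhaustively dominated by a single VP node (built by VP → V NP NP), so they form a constituent.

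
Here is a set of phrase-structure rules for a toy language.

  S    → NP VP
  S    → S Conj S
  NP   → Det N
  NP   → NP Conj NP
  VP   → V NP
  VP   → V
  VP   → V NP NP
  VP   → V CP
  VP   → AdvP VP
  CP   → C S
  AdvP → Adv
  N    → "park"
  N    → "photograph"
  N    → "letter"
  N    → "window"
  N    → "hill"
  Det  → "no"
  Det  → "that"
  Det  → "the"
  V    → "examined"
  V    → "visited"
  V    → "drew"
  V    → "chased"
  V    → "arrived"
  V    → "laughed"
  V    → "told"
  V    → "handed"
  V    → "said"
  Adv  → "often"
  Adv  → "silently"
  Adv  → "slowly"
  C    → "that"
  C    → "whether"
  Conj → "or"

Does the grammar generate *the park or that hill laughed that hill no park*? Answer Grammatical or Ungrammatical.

Grammatical

[S [NP [NP [Det the] [N park]] [Conj or] [NP [Det that] [N hill]]] [VP [V laughed] [NP [Det that] [N hill]] [NP [Det no] [N park]]]]
The bracketing above is licensed at every node by one of the given productions, with S at the root.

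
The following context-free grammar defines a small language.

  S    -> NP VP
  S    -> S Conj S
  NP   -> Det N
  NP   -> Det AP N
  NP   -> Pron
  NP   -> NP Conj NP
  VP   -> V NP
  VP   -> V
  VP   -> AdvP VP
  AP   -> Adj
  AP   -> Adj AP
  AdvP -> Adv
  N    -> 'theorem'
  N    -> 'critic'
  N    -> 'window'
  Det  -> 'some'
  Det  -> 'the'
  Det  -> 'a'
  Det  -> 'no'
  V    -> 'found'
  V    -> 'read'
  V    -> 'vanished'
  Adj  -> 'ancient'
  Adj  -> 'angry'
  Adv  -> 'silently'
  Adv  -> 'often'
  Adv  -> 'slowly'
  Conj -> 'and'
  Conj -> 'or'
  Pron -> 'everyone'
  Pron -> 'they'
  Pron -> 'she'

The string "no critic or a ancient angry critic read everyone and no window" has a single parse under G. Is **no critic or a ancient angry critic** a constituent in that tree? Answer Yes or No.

[S [NP [NP [Det no] [N critic]] [Conj or] [NP [Det a] [AP [Adj ancient] [AP [Adj angry]]] [N critic]]] [VP [V read] [NP [NP [Pron everyone]] [Conj and] [NP [Det no] [N window]]]]]
The words 'no critic or a ancient angry critic' are exhaustively dominated by a single NP node (built by NP → NP Conj NP), so they form a constituent.

Yes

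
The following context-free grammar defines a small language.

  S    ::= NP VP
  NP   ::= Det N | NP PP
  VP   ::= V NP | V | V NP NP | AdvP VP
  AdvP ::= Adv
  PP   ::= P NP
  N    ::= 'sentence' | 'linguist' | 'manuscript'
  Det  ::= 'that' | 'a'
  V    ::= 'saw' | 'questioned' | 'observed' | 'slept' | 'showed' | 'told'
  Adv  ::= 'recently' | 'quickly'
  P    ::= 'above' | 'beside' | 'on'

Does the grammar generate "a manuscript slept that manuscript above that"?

Ungrammatical

For S → NP VP, the only prefix that parses as NP is 'a manuscript', but the remainder 'slept that manuscript above that' is not a VP under these rules.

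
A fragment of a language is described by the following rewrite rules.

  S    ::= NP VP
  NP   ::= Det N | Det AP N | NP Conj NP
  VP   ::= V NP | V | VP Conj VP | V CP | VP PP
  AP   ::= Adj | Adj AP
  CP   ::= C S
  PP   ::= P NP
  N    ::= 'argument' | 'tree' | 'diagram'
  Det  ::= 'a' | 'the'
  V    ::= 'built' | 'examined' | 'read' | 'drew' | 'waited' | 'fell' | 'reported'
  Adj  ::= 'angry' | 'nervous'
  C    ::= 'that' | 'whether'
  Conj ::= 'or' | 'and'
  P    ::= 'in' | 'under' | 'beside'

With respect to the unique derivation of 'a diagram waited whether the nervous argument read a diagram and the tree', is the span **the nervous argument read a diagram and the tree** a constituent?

Yes

[S [NP [Det a] [N diagram]] [VP [V waited] [CP [C whether] [S [NP [Det the] [AP [Adj nervous]] [N argument]] [VP [V read] [NP [NP [Det a] [N diagram]] [Conj and] [NP [Det the] [N tree]]]]]]]]
The words 'the nervous argument read a diagram and the tree' are exhaustively dominated by a single S node (built by S → NP VP), so they form a constituent.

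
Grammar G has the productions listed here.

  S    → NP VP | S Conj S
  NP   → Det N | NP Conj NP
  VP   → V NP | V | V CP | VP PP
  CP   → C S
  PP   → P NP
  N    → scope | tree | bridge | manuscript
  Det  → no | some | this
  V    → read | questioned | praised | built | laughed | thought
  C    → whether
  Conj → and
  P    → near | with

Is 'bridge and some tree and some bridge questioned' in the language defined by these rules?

Ungrammatical

For S → NP VP, no prefix of the string parses as an NP. The alternative S rule S → S Conj S likewise has no satisfying split.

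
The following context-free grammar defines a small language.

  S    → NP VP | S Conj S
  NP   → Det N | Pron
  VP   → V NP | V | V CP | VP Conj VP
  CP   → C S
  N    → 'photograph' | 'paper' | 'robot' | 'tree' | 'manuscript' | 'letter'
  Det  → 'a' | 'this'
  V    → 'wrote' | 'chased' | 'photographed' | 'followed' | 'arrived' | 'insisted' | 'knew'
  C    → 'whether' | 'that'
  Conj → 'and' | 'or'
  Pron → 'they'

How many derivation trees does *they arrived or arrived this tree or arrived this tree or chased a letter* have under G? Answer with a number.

Two of the 5 distinct bracketings:
[S [NP [Pron they]] [VP [VP [V arrived]] [Conj or] [VP [VP [V arrived] [NP [Det this] [N tree]]] [Conj or] [VP [VP [V arrived] [NP [Det this] [N tree]]] [Conj or] [VP [V chased] [NP [Det a] [N letter]]]]]]]
[S [NP [Pron they]] [VP [VP [V arrived]] [Conj or] [VP [VP [VP [V arrived] [NP [Det this] [N tree]]] [Conj or] [VP [V arrived] [NP [Det this] [N tree]]]] [Conj or] [VP [V chased] [NP [Det a] [N letter]]]]]]
The trees differ in how a recursive rule is bracketed over the same span.

5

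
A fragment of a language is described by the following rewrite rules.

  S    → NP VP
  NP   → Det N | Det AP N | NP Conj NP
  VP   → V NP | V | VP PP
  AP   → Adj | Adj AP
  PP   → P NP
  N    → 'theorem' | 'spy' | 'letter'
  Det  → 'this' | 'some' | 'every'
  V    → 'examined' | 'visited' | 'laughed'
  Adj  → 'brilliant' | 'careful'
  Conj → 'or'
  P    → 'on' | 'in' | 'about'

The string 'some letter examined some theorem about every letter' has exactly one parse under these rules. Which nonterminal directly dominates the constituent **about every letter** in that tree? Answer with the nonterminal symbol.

S
  NP
    Det: some
    N: letter
  VP
    VP
      V: examined
      NP
        Det: some
        N: theorem
    PP
      P: about
      NP
        Det: every
        N: letter
The span 'about every letter' is the PP node built by PP → P NP.
Its mother is the VP built by VP → VP PP.

VP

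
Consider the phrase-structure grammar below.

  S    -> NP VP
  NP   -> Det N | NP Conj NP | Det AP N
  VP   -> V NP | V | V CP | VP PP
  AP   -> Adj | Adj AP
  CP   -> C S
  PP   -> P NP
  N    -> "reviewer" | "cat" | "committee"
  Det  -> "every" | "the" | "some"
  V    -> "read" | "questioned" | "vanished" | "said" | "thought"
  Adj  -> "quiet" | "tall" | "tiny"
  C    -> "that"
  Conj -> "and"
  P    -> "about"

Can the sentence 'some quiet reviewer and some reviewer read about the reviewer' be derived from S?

[S [NP [NP [Det some] [AP [Adj quiet]] [N reviewer]] [Conj and] [NP [Det some] [N reviewer]]] [VP [VP [V read]] [PP [P about] [NP [Det the] [N reviewer]]]]]
Every word is introduced by a lexical rule and the phrasal rules combine the resulting categories into a single S.

Grammatical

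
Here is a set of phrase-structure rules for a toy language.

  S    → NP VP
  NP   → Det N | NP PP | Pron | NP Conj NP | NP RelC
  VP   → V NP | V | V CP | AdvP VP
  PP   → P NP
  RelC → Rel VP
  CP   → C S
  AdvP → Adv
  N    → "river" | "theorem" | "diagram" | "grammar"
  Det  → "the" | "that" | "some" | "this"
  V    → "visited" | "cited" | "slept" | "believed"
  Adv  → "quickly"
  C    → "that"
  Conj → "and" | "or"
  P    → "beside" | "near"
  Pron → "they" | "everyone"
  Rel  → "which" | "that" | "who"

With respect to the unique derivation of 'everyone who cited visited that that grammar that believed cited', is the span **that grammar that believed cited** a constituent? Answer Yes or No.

[S [NP [NP [Pron everyone]] [RelC [Rel who] [VP [V cited]]]] [VP [V visited] [CP [C that] [S [NP [NP [Det that] [N grammar]] [RelC [Rel that] [VP [V believed]]]] [VP [V cited]]]]]]
The words 'that grammar that believed cited' are exhaustively dominated by a single S node (built by S → NP VP), so they form a constituent.

Yes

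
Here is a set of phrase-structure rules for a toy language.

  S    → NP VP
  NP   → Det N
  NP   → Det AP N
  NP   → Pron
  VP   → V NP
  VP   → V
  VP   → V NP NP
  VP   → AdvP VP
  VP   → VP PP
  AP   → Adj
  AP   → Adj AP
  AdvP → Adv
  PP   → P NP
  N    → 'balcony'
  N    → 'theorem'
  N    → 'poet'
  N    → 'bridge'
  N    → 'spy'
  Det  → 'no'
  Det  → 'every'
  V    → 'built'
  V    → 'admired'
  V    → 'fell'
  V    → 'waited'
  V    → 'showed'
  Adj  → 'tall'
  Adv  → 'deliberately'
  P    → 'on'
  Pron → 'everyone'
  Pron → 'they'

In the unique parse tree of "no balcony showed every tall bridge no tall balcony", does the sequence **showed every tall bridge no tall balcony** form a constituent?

Yes

[S [NP [Det no] [N balcony]] [VP [V showed] [NP [Det every] [AP [Adj tall]] [N bridge]] [NP [Det no] [AP [Adj tall]] [N balcony]]]]
The words 'showed every tall bridge no tall balcony' are exhaustively dominated by a single VP node (built by VP → V NP NP), so they form a constituent.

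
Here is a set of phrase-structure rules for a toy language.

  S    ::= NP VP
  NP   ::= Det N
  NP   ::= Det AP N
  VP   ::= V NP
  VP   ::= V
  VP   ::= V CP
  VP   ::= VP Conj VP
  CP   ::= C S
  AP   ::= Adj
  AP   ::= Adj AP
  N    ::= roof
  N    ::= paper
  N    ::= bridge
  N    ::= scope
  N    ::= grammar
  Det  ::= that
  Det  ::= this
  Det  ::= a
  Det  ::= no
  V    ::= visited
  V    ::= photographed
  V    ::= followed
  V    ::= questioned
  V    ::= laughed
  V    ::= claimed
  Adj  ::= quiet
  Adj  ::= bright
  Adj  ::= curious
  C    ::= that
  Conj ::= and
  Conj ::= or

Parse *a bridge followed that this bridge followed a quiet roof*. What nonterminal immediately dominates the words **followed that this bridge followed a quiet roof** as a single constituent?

VP

S
  NP
    Det: a
    N: bridge
  VP
    V: followed
    CP
      C: that
      S
        NP
          Det: this
          N: bridge
        VP
          V: followed
          NP
            Det: a
            AP
              Adj: quiet
            N: roof
The span 'followed that this bridge followed a quiet roof' is the VP node built by VP → V CP.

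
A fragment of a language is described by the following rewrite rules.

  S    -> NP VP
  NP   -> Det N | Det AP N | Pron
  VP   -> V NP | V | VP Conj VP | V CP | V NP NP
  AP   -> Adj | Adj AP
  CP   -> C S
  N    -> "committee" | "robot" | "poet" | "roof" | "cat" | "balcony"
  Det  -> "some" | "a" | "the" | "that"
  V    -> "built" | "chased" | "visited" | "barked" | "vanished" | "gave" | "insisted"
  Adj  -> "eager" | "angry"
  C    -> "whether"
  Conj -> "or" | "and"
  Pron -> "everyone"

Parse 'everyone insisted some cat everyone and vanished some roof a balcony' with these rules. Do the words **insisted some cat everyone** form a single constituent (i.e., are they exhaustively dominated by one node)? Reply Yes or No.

[S [NP [Pron everyone]] [VP [VP [V insisted] [NP [Det some] [N cat]] [NP [Pron everyone]]] [Conj and] [VP [V vanished] [NP [Det some] [N roof]] [NP [Det a] [N balcony]]]]]
The words 'insisted some cat everyone' are exhaustively dominated by a single VP node (built by VP → V NP NP), so they form a constituent.

Yes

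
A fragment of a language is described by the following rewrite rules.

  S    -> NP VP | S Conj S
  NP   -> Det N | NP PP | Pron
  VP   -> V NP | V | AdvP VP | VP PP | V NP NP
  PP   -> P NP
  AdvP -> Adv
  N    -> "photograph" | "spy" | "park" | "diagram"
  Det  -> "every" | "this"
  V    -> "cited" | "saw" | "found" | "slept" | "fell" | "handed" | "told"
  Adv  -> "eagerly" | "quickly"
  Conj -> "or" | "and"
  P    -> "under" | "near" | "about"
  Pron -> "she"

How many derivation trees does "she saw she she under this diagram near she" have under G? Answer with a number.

5

Two of the 5 distinct bracketings:
[S [NP [Pron she]] [VP [VP [V saw] [NP [Pron she]] [NP [Pron she]]] [PP [P under] [NP [NP [Det this] [N diagram]] [PP [P near] [NP [Pron she]]]]]]]
[S [NP [Pron she]] [VP [VP [VP [V saw] [NP [Pron she]] [NP [Pron she]]] [PP [P under] [NP [Det this] [N diagram]]]] [PP [P near] [NP [Pron she]]]]]
The difference turns on whether NP → NP PP is used at the relevant span, versus an alternative expansion of NP.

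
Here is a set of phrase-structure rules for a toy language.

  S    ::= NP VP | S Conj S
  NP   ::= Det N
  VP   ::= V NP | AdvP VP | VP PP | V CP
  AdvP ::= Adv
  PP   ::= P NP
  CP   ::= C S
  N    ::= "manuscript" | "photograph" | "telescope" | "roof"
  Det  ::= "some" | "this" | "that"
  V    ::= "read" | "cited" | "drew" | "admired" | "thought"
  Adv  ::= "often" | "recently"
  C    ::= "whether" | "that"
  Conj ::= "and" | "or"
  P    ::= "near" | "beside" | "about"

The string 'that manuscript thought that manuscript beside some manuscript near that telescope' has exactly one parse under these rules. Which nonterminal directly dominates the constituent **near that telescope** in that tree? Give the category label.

VP

S
  NP
    Det: that
    N: manuscript
  VP
    VP
      VP
        V: thought
        NP
          Det: that
          N: manuscript
      PP
        P: beside
        NP
          Det: some
          N: manuscript
    PP
      P: near
      NP
        Det: that
        N: telescope
The span 'near that telescope' is the PP node built by PP → P NP.
Its mother is the VP built by VP → VP PP.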